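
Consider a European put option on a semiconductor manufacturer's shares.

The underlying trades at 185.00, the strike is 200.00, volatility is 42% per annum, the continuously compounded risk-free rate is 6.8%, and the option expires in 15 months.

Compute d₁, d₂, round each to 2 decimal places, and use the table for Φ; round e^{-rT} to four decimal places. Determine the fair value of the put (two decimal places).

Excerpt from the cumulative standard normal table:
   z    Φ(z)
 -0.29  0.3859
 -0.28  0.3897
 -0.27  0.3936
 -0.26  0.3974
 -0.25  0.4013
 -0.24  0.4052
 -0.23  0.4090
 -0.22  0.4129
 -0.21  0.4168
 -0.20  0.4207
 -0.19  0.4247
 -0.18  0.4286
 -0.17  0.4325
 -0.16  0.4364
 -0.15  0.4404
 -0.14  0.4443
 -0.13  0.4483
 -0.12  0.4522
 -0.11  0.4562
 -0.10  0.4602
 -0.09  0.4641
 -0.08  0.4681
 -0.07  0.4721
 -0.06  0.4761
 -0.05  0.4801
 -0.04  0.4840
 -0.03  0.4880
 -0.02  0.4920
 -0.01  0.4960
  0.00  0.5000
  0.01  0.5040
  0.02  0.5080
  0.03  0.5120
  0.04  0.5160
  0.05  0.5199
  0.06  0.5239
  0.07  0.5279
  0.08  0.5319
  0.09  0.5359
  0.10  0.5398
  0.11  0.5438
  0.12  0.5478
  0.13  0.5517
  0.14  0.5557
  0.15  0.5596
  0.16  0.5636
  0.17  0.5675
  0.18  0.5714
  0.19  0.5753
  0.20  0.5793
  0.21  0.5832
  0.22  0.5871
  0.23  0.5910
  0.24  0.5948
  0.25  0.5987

33.61

σ√T = 0.42·√1.25 = 0.4696
d₁ = [ln(185/200) + (0.068 + ½·0.42²)·1.25] / (σ√T) = (-0.0780 + 0.1953) / 0.4696 = 0.2498 → 0.25
d₂ = 0.2498 − 0.4696 = -0.2198 → -0.22
exp(−rT) = exp(−0.068·1.25) = 0.9185
N(−d₂) = N(0.22) = 0.5871;  N(−d₁) = N(-0.25) = 0.4013
P = 200·0.9185·0.5871 − 185·0.4013 = 107.8503 − 74.2405 = 33.6098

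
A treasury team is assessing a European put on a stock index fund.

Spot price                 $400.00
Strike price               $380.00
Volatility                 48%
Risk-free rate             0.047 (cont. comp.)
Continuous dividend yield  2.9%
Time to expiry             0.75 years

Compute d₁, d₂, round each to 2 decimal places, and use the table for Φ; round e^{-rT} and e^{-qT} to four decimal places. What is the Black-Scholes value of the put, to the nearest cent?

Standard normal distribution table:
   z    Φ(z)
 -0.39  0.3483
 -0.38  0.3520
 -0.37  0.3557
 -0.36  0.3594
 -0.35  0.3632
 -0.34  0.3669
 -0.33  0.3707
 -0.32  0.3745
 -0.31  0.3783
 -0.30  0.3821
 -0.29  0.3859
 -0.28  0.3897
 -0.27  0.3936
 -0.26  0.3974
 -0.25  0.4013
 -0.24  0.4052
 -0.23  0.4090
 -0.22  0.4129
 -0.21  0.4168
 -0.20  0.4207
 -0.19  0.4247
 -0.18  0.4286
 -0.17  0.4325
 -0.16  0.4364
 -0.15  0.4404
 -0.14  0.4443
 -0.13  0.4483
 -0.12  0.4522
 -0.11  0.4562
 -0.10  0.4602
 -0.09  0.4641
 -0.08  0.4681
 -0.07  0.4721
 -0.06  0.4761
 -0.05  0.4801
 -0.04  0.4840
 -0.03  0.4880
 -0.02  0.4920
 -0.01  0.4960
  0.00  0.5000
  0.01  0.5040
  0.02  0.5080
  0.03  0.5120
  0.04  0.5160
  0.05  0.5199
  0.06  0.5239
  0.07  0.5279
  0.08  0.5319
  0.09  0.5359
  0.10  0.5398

σ√T = 0.48 × 0.8660 = 0.4157
d₁ = [ln(400/380) + (0.047 − 0.029 + ½·0.48²)·0.75] / (σ√T) = (0.0513 + 0.0999) / 0.4157 = 0.3637 ⇒ 0.36
d₂ = 0.3637 − 0.4157 = -0.0520 ⇒ -0.05
e^(−qT) = e^(−0.029·0.75) = 0.9785;  e^(−rT) = e^(−0.047·0.75) = 0.9654
P = 380·0.9654·N(0.05) − 400·0.9785·N(-0.36) = 380·0.9654·0.5199 − 400·0.9785·0.3594 = 190.7264 − 140.6692 = 50.0572

$50.06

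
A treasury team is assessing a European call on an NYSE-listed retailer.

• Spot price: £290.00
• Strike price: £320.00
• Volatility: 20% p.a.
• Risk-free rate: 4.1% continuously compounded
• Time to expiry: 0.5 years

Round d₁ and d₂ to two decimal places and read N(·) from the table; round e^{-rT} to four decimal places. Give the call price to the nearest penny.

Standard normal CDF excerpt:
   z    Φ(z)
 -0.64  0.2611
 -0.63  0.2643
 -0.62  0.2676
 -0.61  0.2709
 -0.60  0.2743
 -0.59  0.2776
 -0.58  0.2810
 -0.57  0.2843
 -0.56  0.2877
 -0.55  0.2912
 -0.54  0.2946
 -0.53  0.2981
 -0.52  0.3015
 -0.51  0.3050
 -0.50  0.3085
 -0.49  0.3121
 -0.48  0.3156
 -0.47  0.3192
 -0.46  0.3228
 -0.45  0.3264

σ√T = 0.2·√0.5 = 0.1414
d₁ = [ln(290/320) + (0.041 + 0.2²/2)·0.5] / 0.1414 = [-0.0984 + 0.0305] / 0.1414 = -0.4804 → -0.48
d₂ = d₁ − σ√T = -0.4804 − 0.1414 = -0.6218 → -0.62
e^(−rT) = e^(−0.041·0.5) = 0.9797
N(d₁) = N(-0.48) = 0.3156;  N(d₂) = N(-0.62) = 0.2676
C = 290·0.3156 − 320·0.9797·0.2676 = 91.5240 − 83.8937 = 7.6303

£7.63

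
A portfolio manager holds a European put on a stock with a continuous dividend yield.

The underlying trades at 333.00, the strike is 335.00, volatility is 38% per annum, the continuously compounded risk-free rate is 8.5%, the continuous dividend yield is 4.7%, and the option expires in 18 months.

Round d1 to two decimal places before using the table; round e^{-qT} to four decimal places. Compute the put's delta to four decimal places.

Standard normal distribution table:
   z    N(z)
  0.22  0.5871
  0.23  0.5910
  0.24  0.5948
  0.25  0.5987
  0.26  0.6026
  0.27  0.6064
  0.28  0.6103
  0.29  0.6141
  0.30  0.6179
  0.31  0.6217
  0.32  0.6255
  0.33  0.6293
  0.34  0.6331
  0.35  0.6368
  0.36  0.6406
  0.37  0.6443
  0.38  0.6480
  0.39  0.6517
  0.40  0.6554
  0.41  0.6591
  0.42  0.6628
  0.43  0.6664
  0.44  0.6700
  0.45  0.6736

-0.3419

σ√T = 0.38 × 1.2247 = 0.4654
d₁ = [ln(333/335) + (0.085 − 0.047 + 0.38²/2)·1.5] / 0.4654 = [-0.0060 + 0.1653] / 0.4654 = 0.3423 → 0.34
N(d₁) = N(0.34) = 0.6331
Δ_put = e^(−qT)·(N(d₁) − 1) = 0.9319·(0.6331 − 1) = -0.3419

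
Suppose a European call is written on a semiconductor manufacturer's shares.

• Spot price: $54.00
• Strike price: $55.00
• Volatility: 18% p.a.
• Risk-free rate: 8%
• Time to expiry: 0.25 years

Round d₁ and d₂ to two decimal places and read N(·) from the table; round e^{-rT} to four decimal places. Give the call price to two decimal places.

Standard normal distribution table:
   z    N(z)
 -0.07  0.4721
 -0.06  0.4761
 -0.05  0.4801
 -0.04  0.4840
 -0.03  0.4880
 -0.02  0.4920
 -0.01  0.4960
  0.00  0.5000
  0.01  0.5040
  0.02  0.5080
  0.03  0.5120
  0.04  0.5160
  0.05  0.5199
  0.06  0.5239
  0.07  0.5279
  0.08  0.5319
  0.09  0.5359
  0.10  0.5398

$1.98

σ√T = 0.18 × 0.5000 = 0.0900
ln(S/K) + (r + σ²/2)T = ln(54/55) + (0.08 + 0.18²/2)·0.25 = -0.0183 + 0.0241 = 0.0057
d₁ = 0.0057 / 0.0900 = 0.0633 ⇒ 0.06
d₂ = d₁ − σ√T = 0.0633 − 0.0900 = -0.0267 ⇒ -0.03
e^(−rT) = e^(−0.08·0.25) = 0.9802
N(d₁) = N(0.06) = 0.5239;  N(d₂) = N(-0.03) = 0.4880
C = 54·0.5239 − 55·0.9802·0.4880 = 28.2906 − 26.3086 = 1.9820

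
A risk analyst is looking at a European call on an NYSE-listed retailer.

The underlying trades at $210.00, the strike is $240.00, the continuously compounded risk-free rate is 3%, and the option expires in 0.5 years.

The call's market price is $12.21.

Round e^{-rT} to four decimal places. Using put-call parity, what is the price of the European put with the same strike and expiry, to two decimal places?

exp(−rT) = exp(−0.03·0.5) = 0.9851
Put-call parity: C − P = S − K·e^(−rT) = 210 − 240·0.9851 = 210 − 236.4240 = -26.4240
P = C − (C − P) = 12.21 − (-26.4240) = 38.6340

$38.63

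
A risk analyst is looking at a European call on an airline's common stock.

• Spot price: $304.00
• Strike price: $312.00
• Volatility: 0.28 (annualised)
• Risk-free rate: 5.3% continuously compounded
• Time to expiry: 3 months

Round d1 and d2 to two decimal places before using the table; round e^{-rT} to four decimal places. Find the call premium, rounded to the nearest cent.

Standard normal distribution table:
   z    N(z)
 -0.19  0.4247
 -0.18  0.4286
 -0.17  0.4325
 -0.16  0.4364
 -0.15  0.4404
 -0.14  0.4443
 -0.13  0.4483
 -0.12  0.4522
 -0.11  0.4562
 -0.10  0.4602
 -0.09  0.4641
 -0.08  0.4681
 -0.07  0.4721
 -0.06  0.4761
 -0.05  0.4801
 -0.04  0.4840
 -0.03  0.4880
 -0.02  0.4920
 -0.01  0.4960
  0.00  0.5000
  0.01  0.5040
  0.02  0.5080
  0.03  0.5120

σ√T = 0.28 × 0.5000 = 0.1400
ln(S/K) + (r + σ²/2)T = ln(304/312) + (0.053 + 0.28²/2)·0.25 = -0.0260 + 0.0231 = -0.0029
d₁ = -0.0029 / 0.1400 = -0.0209 ⇒ -0.02
d₂ = d₁ − σ√T = -0.0209 − 0.1400 = -0.1609 ⇒ -0.16
e^(−rT) = e^(−0.053·0.25) = 0.9868
C = 304·N(-0.02) − 312·0.9868·N(-0.16) = 304·0.4920 − 312·0.9868·0.4364 = 149.5680 − 134.3595 = 15.2085

$15.21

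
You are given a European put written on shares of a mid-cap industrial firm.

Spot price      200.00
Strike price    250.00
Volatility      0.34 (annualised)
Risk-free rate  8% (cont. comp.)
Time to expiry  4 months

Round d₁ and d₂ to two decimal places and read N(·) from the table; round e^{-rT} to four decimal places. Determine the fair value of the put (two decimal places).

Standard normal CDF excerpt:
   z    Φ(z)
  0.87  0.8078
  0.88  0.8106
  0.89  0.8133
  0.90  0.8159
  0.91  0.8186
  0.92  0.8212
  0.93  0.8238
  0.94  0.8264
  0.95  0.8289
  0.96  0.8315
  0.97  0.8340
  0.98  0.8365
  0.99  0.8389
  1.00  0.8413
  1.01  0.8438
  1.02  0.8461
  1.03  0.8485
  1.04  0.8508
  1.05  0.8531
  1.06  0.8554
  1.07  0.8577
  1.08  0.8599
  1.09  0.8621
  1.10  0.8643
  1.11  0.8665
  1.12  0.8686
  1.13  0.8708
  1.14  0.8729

47.21

σ√T = 0.34 × 0.5774 = 0.1963
d₁ = [ln(200/250) + (0.08 + ½·0.34²)·0.3333] / (σ√T) = (-0.2231 + 0.0459) / 0.1963 = -0.9028 → -0.90
d₂ = -0.9028 − 0.1963 = -1.0991 → -1.10
exp(−rT) = exp(−0.08·0.3333) = 0.9737
N(−d₂) = N(1.10) = 0.8643;  N(−d₁) = N(0.90) = 0.8159
P = 250·0.9737·0.8643 − 200·0.8159 = 210.3922 − 163.1800 = 47.2122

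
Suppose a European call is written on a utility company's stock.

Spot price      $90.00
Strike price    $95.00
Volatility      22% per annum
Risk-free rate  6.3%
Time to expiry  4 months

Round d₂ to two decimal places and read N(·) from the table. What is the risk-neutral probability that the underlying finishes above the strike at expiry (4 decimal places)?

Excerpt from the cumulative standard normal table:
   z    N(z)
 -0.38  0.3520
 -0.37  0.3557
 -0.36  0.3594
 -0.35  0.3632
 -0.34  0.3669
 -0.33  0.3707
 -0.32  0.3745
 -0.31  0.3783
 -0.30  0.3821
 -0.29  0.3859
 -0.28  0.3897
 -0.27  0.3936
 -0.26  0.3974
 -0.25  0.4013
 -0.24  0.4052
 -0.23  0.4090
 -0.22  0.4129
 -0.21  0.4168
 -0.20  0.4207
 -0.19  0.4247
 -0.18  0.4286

T = 0.3333;  σ√T = 0.1270
d₁ = [ln(90/95) + (0.063 + 0.22²/2)·0.3333] / 0.1270 = [-0.0541 + 0.0291] / 0.1270 = -0.1968 which rounds to -0.20
d₂ = d₁ − σ√T = -0.1968 − 0.1270 = -0.3238 which rounds to -0.32
Risk-neutral Pr[S_T > K] = N(d₂) = N(-0.32) = 0.3745

0.3745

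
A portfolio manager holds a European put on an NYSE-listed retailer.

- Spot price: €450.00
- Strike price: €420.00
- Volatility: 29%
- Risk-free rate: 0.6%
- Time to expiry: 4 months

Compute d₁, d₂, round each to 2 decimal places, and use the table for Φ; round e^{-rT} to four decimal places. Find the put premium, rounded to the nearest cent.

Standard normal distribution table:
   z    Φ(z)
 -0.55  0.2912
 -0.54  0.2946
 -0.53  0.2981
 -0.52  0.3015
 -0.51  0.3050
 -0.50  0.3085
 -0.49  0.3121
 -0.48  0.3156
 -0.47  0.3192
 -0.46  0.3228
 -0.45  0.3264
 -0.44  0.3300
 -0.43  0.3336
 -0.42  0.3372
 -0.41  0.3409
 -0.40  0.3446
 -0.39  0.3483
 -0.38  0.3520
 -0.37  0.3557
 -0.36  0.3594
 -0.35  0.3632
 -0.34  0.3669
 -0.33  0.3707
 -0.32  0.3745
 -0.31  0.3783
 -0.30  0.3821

€16.54

T = 0.3333;  σ√T = 0.1674
d₁ = [ln(450/420) + (0.006 + ½·0.29²)·0.3333] / (σ√T) = (0.0690 + 0.0160) / 0.1674 = 0.5077 ≈ 0.51
d₂ = 0.5077 − 0.1674 = 0.3403 ≈ 0.34
exp(−rT) = exp(−0.006·0.3333) = 0.9980
N(−d₂) = N(-0.34) = 0.3669;  N(−d₁) = N(-0.51) = 0.3050
P = 420·0.9980·0.3669 − 450·0.3050 = 153.7898 − 137.2500 = 16.5398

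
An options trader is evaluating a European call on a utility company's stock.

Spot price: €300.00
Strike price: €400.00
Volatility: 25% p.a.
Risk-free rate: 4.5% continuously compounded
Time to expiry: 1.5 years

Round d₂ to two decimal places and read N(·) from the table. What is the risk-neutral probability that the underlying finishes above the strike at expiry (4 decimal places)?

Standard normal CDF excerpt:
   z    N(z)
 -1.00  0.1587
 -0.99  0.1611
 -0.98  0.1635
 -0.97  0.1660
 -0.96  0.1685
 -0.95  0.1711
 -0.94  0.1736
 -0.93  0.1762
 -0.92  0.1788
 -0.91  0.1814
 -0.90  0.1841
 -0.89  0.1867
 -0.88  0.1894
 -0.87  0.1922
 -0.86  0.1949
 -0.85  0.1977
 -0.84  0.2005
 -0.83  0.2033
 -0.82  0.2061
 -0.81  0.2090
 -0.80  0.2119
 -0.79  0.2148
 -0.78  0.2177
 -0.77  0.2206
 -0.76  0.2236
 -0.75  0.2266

0.1922

σ√T = 0.25 × 1.2247 = 0.3062
d₁ = [ln(300/400) + (0.045 + ½·0.25²)·1.5] / (σ√T) = (-0.2877 + 0.1144) / 0.3062 = -0.5660 ≈ -0.57
d₂ = -0.5660 − 0.3062 = -0.8722 ≈ -0.87
Pr(exercise) under Q = N(d₂) = 0.1922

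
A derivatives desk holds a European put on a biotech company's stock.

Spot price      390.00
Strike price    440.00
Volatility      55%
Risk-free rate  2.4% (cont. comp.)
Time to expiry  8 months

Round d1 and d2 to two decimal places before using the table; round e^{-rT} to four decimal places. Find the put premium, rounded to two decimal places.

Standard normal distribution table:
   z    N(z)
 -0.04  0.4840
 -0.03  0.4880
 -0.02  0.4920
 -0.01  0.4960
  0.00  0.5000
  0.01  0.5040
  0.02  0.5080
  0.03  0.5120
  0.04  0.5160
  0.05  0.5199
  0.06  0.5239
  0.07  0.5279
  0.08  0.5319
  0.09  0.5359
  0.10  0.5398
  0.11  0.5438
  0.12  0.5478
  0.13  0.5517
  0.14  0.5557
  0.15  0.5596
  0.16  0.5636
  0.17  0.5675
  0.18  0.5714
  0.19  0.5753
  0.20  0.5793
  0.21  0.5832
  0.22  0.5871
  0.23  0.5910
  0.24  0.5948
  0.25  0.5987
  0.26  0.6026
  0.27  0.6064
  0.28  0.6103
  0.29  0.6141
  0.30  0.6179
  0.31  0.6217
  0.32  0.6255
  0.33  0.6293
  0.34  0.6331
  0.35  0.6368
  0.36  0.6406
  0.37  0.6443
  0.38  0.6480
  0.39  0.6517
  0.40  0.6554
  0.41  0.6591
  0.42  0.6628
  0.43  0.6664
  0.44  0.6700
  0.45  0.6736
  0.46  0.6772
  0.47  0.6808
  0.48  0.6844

σ√T = 0.55 × 0.8165 = 0.4491
d₁ = [ln(390/440) + (0.024 + 0.55²/2)·0.6667] / 0.4491 = [-0.1206 + 0.1168] / 0.4491 = -0.0084 ≈ -0.01
d₂ = d₁ − σ√T = -0.0084 − 0.4491 = -0.4575 ≈ -0.46
exp(−rT) = exp(−0.024·0.6667) = 0.9841
P = 440·0.9841·N(0.46) − 390·N(0.01) = 440·0.9841·0.6772 − 390·0.5040 = 293.2303 − 196.5600 = 96.6703

96.67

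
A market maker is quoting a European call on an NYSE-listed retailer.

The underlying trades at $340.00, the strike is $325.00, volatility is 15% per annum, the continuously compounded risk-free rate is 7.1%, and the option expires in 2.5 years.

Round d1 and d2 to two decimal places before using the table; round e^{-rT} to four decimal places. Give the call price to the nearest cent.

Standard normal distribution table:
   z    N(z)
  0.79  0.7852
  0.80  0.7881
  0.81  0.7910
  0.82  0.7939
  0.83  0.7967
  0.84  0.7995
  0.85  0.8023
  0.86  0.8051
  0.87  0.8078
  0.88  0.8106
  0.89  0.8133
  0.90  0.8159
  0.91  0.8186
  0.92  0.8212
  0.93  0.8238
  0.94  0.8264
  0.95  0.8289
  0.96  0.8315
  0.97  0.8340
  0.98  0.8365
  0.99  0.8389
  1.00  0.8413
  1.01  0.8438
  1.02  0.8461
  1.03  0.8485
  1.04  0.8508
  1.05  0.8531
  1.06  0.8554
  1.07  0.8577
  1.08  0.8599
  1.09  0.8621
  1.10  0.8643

$74.77

T = 2.5;  σ√T = 0.2372
d₁ = [ln(340/325) + (0.071 + 0.15²/2)·2.5] / 0.2372 = [0.0451 + 0.2056] / 0.2372 = 1.0572 which rounds to 1.06
d₂ = d₁ − σ√T = 1.0572 − 0.2372 = 0.8201 which rounds to 0.82
e^(−rT) = e^(−0.071·2.5) = 0.8374
C = 340·N(1.06) − 325·0.8374·N(0.82) = 340·0.8554 − 325·0.8374·0.7939 = 290.8360 − 216.0639 = 74.7721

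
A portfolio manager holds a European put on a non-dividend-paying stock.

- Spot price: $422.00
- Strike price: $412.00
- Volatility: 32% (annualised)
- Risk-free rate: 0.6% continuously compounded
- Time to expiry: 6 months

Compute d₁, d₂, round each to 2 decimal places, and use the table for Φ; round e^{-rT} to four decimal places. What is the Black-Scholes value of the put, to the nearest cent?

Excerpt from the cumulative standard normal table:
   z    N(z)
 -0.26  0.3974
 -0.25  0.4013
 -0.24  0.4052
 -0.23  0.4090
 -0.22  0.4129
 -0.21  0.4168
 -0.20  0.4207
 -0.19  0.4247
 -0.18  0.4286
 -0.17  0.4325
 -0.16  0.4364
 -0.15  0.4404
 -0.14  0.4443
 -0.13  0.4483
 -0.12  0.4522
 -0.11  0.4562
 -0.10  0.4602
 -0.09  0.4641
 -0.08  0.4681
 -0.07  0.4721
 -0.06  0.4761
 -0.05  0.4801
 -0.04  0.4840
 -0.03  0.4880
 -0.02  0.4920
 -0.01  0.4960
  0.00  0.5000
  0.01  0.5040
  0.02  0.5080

$31.14

σ√T = 0.32 × 0.7071 = 0.2263
d₁ = [ln(422/412) + (0.006 + ½·0.32²)·0.5] / (σ√T) = (0.0240 + 0.0286) / 0.2263 = 0.2324 which rounds to 0.23
d₂ = 0.2324 − 0.2263 = 0.0061 which rounds to 0.01
exp(−rT) = exp(−0.006·0.5) = 0.9970
N(−d₂) = N(-0.01) = 0.4960;  N(−d₁) = N(-0.23) = 0.4090
P = 412·0.9970·0.4960 − 422·0.4090 = 203.7389 − 172.5980 = 31.1409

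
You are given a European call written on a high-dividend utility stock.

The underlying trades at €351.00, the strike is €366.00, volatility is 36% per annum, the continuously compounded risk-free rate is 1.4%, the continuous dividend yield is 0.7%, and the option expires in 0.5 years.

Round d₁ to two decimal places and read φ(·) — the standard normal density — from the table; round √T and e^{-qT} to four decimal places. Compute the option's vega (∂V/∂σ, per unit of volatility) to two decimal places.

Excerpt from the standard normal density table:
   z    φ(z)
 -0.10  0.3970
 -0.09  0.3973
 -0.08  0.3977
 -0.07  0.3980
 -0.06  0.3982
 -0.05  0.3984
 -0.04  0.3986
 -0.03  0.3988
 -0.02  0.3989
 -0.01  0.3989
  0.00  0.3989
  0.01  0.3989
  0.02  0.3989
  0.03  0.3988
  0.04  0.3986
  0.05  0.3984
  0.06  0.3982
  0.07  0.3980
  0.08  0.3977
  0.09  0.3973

T = 0.5;  σ√T = 0.2546
d₁ = [ln(351/366) + (0.014 − 0.007 + ½·0.36²)·0.5] / (σ√T) = (-0.0418 + 0.0359) / 0.2546 = -0.0234 → -0.02
√T = √0.5 = 0.7071
φ(d₁) = φ(-0.02) = 0.3989
e^(−qT) = e^(−0.007·0.5) = 0.9965
vega = S·e^(−qT)·φ(d₁)·√T = 351·0.9965·0.3989·0.7071 = 98.6573

98.66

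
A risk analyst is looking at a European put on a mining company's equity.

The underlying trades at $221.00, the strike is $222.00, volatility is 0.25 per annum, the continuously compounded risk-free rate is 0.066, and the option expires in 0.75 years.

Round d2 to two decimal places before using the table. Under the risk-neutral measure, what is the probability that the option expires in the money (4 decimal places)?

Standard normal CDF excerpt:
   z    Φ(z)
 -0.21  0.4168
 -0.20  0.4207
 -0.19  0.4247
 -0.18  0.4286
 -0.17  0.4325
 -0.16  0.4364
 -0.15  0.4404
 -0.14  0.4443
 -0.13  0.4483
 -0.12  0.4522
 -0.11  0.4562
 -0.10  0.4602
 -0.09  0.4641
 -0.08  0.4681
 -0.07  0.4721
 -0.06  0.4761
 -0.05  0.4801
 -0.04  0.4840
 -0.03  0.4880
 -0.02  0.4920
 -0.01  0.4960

σ√T = 0.25·√0.75 = 0.2165
d₁ = [ln(221/222) + (0.066 + ½·0.25²)·0.75] / (σ√T) = (-0.0045 + 0.0729) / 0.2165 = 0.3160 ≈ 0.32
d₂ = 0.3160 − 0.2165 = 0.0995 ≈ 0.10
Risk-neutral Pr[S_T < K] = N(−d₂) = N(-0.10) = 0.4602

0.4602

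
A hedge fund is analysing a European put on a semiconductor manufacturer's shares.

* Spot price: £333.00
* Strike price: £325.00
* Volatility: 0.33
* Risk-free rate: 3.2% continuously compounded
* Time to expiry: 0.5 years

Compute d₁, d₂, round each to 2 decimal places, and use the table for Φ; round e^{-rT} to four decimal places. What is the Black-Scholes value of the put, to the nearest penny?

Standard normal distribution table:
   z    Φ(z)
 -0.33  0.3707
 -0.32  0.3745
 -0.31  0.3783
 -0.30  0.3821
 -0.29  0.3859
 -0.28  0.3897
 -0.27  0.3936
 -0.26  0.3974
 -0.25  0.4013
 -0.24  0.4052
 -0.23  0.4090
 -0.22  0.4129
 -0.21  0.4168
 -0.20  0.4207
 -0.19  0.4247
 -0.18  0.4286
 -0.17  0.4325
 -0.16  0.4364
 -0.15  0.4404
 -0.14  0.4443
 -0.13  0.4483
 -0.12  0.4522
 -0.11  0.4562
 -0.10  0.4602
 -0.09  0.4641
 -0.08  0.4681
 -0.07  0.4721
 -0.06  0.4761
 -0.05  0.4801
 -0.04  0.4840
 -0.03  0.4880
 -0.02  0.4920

£23.77

T = 0.5;  σ√T = 0.2333
d₁ = [ln(333/325) + (0.032 + 0.33²/2)·0.5] / 0.2333 = [0.0243 + 0.0432] / 0.2333 = 0.2895 ≈ 0.29
d₂ = d₁ − σ√T = 0.2895 − 0.2333 = 0.0561 ≈ 0.06
e^(−rT) = e^(−0.032·0.5) = 0.9841
P = 325·0.9841·N(-0.06) − 333·N(-0.29) = 325·0.9841·0.4761 − 333·0.3859 = 152.2723 − 128.5047 = 23.7676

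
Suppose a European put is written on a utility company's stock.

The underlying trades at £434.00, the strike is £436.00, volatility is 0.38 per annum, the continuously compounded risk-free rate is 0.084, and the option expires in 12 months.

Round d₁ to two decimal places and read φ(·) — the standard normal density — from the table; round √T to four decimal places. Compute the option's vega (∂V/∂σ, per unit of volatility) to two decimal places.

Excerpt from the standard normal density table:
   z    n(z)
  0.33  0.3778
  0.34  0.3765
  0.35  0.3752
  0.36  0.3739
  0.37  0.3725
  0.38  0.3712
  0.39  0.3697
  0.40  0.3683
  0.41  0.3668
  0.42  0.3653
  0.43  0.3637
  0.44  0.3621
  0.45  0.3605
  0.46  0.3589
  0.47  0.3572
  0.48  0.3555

σ√T = 0.38 × 1.0000 = 0.3800
d₁ = [ln(434/436) + (0.084 + 0.38²/2)·1] / 0.3800 = [-0.0046 + 0.1562] / 0.3800 = 0.3990 → 0.40
√T = √1 = 1.0000
φ(d₁) = φ(0.40) = 0.3683
vega = S·φ(d₁)·√T = 434·0.3683·1.0000 = 159.8422

159.84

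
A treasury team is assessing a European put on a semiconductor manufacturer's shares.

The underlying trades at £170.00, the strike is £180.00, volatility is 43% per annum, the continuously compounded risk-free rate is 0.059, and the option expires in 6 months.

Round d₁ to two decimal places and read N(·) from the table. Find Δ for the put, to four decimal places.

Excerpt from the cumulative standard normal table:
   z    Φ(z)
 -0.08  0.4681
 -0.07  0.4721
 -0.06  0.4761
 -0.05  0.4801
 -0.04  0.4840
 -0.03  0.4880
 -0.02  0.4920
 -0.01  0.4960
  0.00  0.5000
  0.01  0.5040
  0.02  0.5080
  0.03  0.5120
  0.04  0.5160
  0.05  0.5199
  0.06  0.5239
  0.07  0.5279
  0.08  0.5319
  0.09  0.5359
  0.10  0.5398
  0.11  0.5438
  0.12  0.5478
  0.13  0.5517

-0.4761

T = 0.5;  σ√T = 0.3041
d₁ = [ln(170/180) + (0.059 + 0.43²/2)·0.5] / 0.3041 = [-0.0572 + 0.0757] / 0.3041 = 0.0611 which rounds to 0.06
N(d₁) = N(0.06) = 0.5239
Δ_put = N(d₁) − 1 = 0.5239 − 1 = -0.4761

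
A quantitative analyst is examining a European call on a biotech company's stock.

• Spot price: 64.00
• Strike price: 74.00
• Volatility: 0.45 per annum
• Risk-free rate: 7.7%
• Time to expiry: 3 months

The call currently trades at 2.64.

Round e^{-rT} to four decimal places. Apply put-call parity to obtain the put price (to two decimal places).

e^(−rT) = e^(−0.077·0.25) = 0.9809
Put-call parity: C − P = S − K·e^(−rT) = 64 − 74·0.9809 = 64 − 72.5866 = -8.5866
P = C − (C − P) = 2.64 − (-8.5866) = 11.2266

11.23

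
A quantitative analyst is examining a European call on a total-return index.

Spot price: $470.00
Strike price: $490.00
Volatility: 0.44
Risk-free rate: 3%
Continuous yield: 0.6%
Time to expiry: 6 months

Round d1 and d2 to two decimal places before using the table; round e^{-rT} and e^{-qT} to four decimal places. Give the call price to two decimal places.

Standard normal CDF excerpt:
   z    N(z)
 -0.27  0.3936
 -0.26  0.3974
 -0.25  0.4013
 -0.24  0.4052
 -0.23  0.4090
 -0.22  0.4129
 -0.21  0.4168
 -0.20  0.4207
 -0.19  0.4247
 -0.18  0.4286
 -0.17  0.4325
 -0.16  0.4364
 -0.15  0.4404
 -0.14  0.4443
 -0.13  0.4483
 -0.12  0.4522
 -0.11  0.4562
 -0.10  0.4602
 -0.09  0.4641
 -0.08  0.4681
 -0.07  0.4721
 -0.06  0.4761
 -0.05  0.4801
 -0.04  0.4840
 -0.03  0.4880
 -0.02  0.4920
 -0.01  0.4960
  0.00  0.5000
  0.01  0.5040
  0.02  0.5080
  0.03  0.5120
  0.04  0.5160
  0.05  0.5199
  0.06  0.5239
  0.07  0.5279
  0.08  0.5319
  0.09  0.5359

σ√T = 0.44 × 0.7071 = 0.3111
d₁ = [ln(470/490) + (0.03 − 0.006 + 0.44²/2)·0.5] / 0.3111 = [-0.0417 + 0.0604] / 0.3111 = 0.0602 which rounds to 0.06
d₂ = d₁ − σ√T = 0.0602 − 0.3111 = -0.2509 which rounds to -0.25
e^(−qT) = e^(−0.006·0.5) = 0.9970;  e^(−rT) = e^(−0.03·0.5) = 0.9851
N(d₁) = N(0.06) = 0.5239;  N(d₂) = N(-0.25) = 0.4013
C = 470·0.9970·0.5239 − 490·0.9851·0.4013 = 245.4943 − 193.7071 = 51.7872

$51.79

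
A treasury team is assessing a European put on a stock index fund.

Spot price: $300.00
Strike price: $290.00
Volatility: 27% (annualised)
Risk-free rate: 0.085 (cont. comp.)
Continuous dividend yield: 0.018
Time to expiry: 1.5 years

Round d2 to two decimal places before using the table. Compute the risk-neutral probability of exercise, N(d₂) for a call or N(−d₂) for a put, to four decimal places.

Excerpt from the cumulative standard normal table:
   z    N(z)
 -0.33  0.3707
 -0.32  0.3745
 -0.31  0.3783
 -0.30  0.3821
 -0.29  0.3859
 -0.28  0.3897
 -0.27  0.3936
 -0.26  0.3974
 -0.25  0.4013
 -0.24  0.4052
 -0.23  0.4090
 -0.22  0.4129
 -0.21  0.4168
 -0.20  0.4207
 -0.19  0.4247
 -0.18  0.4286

T = 1.5;  σ√T = 0.3307
ln(S/K) + (r − q + σ²/2)T = ln(300/290) + (0.085 − 0.018 + 0.27²/2)·1.5 = 0.0339 + 0.1552 = 0.1891
d₁ = 0.1891 / 0.3307 = 0.5718 → 0.57
d₂ = d₁ − σ√T = 0.5718 − 0.3307 = 0.2411 → 0.24
Risk-neutral Pr[S_T < K] = N(−d₂) = N(-0.24) = 0.4052

0.4052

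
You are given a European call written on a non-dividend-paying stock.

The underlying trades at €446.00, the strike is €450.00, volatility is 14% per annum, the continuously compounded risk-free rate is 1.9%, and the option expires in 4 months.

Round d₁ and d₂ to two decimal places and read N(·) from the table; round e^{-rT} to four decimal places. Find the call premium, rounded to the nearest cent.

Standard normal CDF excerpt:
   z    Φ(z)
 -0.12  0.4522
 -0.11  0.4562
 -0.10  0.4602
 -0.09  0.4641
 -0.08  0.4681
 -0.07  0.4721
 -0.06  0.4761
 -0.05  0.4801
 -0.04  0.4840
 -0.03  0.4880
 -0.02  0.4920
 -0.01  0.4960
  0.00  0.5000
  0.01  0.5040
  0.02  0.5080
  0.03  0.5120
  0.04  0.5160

σ√T = 0.14 × 0.5774 = 0.0808
d₁ = [ln(446/450) + (0.019 + ½·0.14²)·0.3333] / (σ√T) = (-0.0089 + 0.0096) / 0.0808 = 0.0083 ≈ 0.01
d₂ = 0.0083 − 0.0808 = -0.0725 ≈ -0.07
exp(−rT) = exp(−0.019·0.3333) = 0.9937
N(d₁) = N(0.01) = 0.5040;  N(d₂) = N(-0.07) = 0.4721
C = 446·0.5040 − 450·0.9937·0.4721 = 224.7840 − 211.1066 = 13.6774

€13.68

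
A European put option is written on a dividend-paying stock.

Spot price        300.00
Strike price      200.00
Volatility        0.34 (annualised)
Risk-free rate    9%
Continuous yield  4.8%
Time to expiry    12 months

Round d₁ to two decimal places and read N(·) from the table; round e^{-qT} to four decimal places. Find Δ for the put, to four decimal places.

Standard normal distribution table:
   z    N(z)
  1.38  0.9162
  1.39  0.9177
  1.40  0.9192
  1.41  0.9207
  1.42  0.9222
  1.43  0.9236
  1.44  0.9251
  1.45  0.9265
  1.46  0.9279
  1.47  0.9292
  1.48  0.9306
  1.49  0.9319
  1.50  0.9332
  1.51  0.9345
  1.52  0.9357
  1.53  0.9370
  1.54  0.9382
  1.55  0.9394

T = 1;  σ√T = 0.3400
d₁ = [ln(300/200) + (0.09 − 0.048 + ½·0.34²)·1] / (σ√T) = (0.4055 + 0.0998) / 0.3400 = 1.4861 which rounds to 1.49
N(d₁) = N(1.49) = 0.9319
Δ_put = exp(−qT)·(N(d₁) − 1) = 0.9531·(0.9319 − 1) = -0.0649

-0.0649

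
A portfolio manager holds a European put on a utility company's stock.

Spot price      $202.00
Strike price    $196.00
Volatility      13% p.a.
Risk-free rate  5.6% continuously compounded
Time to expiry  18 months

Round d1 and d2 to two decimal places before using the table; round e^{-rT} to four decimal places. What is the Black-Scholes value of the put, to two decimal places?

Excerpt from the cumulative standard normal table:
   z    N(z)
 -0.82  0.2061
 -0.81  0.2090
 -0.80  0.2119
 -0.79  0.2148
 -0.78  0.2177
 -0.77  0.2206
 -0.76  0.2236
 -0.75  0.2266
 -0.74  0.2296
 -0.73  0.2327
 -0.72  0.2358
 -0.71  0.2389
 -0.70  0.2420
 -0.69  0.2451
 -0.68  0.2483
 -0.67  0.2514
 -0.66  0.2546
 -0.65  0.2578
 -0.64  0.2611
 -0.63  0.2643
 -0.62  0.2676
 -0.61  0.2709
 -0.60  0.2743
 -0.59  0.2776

σ√T = 0.13 × 1.2247 = 0.1592
d₁ = [ln(202/196) + (0.056 + ½·0.13²)·1.5] / (σ√T) = (0.0302 + 0.0967) / 0.1592 = 0.7966 → 0.80
d₂ = 0.7966 − 0.1592 = 0.6374 → 0.64
exp(−rT) = exp(−0.056·1.5) = 0.9194
N(−d₂) = N(-0.64) = 0.2611;  N(−d₁) = N(-0.80) = 0.2119
P = 196·0.9194·0.2611 − 202·0.2119 = 47.0508 − 42.8038 = 4.2470

$4.25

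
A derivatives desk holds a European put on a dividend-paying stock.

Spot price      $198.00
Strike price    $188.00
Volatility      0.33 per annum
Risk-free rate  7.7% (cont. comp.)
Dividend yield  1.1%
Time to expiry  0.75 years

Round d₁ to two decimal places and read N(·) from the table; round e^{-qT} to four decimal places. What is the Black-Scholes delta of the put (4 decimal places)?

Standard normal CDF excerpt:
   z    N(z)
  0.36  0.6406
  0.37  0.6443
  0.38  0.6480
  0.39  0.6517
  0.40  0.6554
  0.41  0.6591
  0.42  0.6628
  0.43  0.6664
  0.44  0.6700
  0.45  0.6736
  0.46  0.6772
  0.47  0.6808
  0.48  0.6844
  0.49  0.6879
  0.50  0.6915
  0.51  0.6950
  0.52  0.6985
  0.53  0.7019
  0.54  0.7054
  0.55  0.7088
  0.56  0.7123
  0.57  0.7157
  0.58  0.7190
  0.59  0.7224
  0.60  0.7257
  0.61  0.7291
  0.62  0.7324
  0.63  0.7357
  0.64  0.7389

σ√T = 0.33 × 0.8660 = 0.2858
ln(S/K) + (r − q + σ²/2)T = ln(198/188) + (0.077 − 0.011 + 0.33²/2)·0.75 = 0.0518 + 0.0903 = 0.1422
d₁ = 0.1422 / 0.2858 = 0.4974 → 0.50
N(d₁) = N(0.50) = 0.6915
Δ_put = exp(−qT)·(N(d₁) − 1) = 0.9918·(0.6915 − 1) = -0.3060

-0.3060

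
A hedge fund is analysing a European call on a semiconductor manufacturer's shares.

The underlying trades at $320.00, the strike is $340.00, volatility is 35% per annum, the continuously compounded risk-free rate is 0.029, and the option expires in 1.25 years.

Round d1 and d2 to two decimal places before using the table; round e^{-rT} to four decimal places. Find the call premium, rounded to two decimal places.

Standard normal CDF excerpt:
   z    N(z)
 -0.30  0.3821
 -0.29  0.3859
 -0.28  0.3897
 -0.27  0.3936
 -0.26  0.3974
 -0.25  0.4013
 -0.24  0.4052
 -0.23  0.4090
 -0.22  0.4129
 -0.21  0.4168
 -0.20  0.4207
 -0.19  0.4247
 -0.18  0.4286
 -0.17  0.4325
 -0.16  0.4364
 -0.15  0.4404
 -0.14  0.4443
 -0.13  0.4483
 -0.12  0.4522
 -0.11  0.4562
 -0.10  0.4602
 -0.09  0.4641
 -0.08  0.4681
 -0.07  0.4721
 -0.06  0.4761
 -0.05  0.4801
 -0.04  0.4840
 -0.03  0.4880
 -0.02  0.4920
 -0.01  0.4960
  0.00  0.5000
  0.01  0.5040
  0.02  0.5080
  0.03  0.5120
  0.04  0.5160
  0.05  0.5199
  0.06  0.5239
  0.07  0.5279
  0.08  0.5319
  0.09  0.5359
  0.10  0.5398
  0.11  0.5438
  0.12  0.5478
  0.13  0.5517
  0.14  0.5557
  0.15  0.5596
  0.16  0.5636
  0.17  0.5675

σ√T = 0.35 × 1.1180 = 0.3913
ln(S/K) + (r + σ²/2)T = ln(320/340) + (0.029 + 0.35²/2)·1.25 = -0.0606 + 0.1128 = 0.0522
d₁ = 0.0522 / 0.3913 = 0.1334 ⇒ 0.13
d₂ = d₁ − σ√T = 0.1334 − 0.3913 = -0.2579 ⇒ -0.26
exp(−rT) = exp(−0.029·1.25) = 0.9644
N(d₁) = N(0.13) = 0.5517;  N(d₂) = N(-0.26) = 0.3974
C = 320·0.5517 − 340·0.9644·0.3974 = 176.5440 − 130.3059 = 46.2381

$46.24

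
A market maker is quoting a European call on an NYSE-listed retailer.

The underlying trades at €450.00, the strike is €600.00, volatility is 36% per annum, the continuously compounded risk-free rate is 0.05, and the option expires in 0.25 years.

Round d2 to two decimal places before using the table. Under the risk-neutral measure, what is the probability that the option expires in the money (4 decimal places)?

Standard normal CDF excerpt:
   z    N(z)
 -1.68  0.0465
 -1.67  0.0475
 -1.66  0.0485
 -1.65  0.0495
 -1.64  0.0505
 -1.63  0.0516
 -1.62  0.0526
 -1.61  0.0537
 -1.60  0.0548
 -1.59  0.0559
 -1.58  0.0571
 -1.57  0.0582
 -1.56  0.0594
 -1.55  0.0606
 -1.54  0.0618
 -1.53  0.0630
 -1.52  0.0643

0.0526

T = 0.25;  σ√T = 0.1800
d₁ = [ln(450/600) + (0.05 + 0.36²/2)·0.25] / 0.1800 = [-0.2877 + 0.0287] / 0.1800 = -1.4388 which rounds to -1.44
d₂ = d₁ − σ√T = -1.4388 − 0.1800 = -1.6188 which rounds to -1.62
Pr(exercise) under Q = N(d₂) = 0.0526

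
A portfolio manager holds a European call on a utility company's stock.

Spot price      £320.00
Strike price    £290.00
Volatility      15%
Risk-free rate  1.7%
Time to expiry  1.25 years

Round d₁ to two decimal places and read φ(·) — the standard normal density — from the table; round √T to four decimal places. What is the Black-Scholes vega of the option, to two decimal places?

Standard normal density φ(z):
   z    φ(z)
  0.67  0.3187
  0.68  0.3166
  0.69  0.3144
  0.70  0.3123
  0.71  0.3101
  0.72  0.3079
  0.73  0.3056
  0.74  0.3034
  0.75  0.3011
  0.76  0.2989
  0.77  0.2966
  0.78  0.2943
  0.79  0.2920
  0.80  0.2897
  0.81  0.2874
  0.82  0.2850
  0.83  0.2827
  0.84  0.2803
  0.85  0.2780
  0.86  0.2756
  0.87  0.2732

σ√T = 0.15 × 1.1180 = 0.1677
d₁ = [ln(320/290) + (0.017 + ½·0.15²)·1.25] / (σ√T) = (0.0984 + 0.0353) / 0.1677 = 0.7975 → 0.80
√T = √1.25 = 1.1180
φ(d₁) = φ(0.80) = 0.2897
vega = S·φ(d₁)·√T = 320·0.2897·1.1180 = 103.6431
(Call and put vega coincide under Black-Scholes.)

103.64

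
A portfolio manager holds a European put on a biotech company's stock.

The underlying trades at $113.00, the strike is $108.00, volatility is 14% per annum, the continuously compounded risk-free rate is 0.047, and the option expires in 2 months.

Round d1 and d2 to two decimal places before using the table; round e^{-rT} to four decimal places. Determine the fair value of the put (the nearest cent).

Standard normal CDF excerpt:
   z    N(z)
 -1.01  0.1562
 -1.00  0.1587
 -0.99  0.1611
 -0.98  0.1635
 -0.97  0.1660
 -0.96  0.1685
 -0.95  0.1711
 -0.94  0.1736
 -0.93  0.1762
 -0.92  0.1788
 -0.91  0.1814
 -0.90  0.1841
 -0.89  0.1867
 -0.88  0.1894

$0.69

T = 0.1667;  σ√T = 0.0572
d₁ = [ln(113/108) + (0.047 + 0.14²/2)·0.1667] / 0.0572 = [0.0453 + 0.0095] / 0.0572 = 0.9575 which rounds to 0.96
d₂ = d₁ − σ√T = 0.9575 − 0.0572 = 0.9003 which rounds to 0.90
exp(−rT) = exp(−0.047·0.1667) = 0.9922
N(−d₂) = N(-0.90) = 0.1841;  N(−d₁) = N(-0.96) = 0.1685
P = 108·0.9922·0.1841 − 113·0.1685 = 19.7277 − 19.0405 = 0.6872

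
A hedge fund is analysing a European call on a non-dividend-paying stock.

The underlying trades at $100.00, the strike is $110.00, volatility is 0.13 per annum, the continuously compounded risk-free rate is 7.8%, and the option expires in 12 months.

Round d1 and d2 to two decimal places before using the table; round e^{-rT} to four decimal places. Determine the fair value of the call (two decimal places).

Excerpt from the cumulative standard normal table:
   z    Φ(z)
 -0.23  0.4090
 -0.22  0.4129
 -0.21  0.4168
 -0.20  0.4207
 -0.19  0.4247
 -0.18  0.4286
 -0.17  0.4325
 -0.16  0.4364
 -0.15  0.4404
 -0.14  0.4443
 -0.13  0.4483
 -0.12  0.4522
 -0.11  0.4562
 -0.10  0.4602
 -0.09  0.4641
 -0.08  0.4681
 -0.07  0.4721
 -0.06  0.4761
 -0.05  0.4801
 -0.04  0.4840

$4.40

σ√T = 0.13·√1 = 0.1300
d₁ = [ln(100/110) + (0.078 + 0.13²/2)·1] / 0.1300 = [-0.0953 + 0.0864] / 0.1300 = -0.0682 ⇒ -0.07
d₂ = d₁ − σ√T = -0.0682 − 0.1300 = -0.1982 ⇒ -0.20
e^(−rT) = e^(−0.078·1) = 0.9250
C = 100·N(-0.07) − 110·0.9250·N(-0.20) = 100·0.4721 − 110·0.9250·0.4207 = 47.2100 − 42.8062 = 4.4038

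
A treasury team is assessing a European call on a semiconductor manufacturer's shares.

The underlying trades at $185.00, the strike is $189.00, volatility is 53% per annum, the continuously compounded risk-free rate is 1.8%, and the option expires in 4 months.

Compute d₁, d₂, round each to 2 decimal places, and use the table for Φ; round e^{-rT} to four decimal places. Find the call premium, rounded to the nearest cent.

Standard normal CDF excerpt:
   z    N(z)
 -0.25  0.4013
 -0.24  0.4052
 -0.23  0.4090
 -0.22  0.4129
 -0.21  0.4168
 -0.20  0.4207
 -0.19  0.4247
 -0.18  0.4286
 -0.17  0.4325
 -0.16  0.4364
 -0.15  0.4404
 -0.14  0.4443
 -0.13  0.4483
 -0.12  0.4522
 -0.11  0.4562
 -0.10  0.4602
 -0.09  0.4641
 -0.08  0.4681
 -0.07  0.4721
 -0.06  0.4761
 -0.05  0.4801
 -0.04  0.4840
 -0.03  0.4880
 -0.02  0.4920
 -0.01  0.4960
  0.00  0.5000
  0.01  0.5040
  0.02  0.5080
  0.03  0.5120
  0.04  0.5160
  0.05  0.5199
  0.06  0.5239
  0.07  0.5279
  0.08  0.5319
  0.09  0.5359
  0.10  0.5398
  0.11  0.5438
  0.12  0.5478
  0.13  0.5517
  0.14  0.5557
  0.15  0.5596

σ√T = 0.53·√0.3333 = 0.3060
d₁ = [ln(185/189) + (0.018 + ½·0.53²)·0.3333] / (σ√T) = (-0.0214 + 0.0528) / 0.3060 = 0.1027 which rounds to 0.10
d₂ = 0.1027 − 0.3060 = -0.2033 which rounds to -0.20
e^(−rT) = e^(−0.018·0.3333) = 0.9940
N(d₁) = N(0.10) = 0.5398;  N(d₂) = N(-0.20) = 0.4207
C = 185·0.5398 − 189·0.9940·0.4207 = 99.8630 − 79.0352 = 20.8278

$20.83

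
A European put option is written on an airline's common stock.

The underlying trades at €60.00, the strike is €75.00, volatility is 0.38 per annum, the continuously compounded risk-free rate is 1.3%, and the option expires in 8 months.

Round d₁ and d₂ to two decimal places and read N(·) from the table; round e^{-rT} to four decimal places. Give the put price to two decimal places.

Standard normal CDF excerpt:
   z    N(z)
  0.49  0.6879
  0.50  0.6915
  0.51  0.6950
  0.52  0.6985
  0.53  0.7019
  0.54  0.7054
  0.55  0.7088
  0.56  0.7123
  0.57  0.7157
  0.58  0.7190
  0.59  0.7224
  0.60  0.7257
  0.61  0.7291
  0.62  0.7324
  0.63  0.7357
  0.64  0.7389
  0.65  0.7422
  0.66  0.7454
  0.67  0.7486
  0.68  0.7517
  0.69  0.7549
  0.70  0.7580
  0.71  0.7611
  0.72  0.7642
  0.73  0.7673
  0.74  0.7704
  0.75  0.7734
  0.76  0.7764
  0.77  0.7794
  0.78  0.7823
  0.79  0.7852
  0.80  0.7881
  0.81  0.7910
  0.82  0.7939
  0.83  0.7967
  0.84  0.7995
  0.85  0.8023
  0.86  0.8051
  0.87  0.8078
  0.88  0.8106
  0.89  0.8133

σ√T = 0.38 × 0.8165 = 0.3103
d₁ = [ln(60/75) + (0.013 + 0.38²/2)·0.6667] / 0.3103 = [-0.2231 + 0.0568] / 0.3103 = -0.5361 ⇒ -0.54
d₂ = d₁ − σ√T = -0.5361 − 0.3103 = -0.8464 ⇒ -0.85
e^(−rT) = e^(−0.013·0.6667) = 0.9914
P = 75·0.9914·N(0.85) − 60·N(0.54) = 75·0.9914·0.8023 − 60·0.7054 = 59.6550 − 42.3240 = 17.3310

€17.33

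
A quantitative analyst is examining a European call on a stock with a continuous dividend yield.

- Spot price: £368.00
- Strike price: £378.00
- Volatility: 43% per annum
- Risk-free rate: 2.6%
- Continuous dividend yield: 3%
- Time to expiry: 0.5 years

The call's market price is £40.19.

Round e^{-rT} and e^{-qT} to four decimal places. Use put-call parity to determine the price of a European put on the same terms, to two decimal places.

exp(−qT) = exp(−0.03·0.5) = 0.9851;  exp(−rT) = exp(−0.026·0.5) = 0.9871
Put-call parity: C − P = S·e^(−qT) − K·e^(−rT) = 368·0.9851 − 378·0.9871 = 362.5168 − 373.1238 = -10.6070
P = C − (C − P) = 40.19 − (-10.6070) = 50.7970

£50.80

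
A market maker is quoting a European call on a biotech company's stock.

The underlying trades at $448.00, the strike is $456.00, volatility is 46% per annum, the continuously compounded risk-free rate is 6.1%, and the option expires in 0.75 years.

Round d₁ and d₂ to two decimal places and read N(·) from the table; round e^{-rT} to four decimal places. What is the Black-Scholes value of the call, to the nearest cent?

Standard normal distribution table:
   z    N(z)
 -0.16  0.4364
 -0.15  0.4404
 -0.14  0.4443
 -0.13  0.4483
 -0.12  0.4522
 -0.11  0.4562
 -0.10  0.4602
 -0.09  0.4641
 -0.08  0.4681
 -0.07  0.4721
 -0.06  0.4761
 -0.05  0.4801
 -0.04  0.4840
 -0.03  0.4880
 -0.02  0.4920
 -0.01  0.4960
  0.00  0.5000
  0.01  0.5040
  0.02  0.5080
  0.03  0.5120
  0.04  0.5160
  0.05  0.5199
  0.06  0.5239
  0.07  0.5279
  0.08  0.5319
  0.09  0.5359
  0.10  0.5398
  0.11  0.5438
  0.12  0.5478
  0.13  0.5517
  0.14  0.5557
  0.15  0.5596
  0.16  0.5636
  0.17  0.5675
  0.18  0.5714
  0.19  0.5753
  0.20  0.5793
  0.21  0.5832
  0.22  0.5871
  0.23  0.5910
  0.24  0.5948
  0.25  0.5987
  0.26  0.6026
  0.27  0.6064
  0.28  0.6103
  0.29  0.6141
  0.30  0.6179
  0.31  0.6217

σ√T = 0.46 × 0.8660 = 0.3984
d₁ = [ln(448/456) + (0.061 + 0.46²/2)·0.75] / 0.3984 = [-0.0177 + 0.1251] / 0.3984 = 0.2696 which rounds to 0.27
d₂ = d₁ − σ√T = 0.2696 − 0.3984 = -0.1288 which rounds to -0.13
exp(−rT) = exp(−0.061·0.75) = 0.9553
N(d₁) = N(0.27) = 0.6064;  N(d₂) = N(-0.13) = 0.4483
C = 448·0.6064 − 456·0.9553·0.4483 = 271.6672 − 195.2870 = 76.3802

$76.38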